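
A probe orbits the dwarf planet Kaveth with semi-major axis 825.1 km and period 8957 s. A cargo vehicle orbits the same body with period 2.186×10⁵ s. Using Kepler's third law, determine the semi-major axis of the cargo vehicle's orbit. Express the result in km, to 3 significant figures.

Kepler's third law: a³ ∝ T², so a₂ = a₁ (T₂/T₁)^(2/3).
T₂/T₁ = 24.41, (T₂/T₁)^(2/3) = 8.414.
a₂ = 825.1 × 8.414 = 6942 km.

a₂ ≈ 6940 km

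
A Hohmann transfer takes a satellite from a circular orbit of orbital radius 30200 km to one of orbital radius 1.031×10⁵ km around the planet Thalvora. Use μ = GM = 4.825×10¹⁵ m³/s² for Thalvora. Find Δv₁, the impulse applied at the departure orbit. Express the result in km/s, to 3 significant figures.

Δv ≈ 3.08 km/s

r₁ = 30200 km = 3.020×10⁷ m.
r₂ = 1.031×10⁵ km = 1.031×10⁸ m.
Transfer ellipse a_t = (r₁ + r₂)/2 = 6.665×10⁷ m.
At r₁: circular v_c1 = √(μ/r₁) = 12640 m/s; transfer-periapsis v_p = √[μ(2/r₁ − 1/a_t)] = 15720 m/s.
Δv₁ = v_p − v_c1 = 3081 m/s.
= 3.081 km/s.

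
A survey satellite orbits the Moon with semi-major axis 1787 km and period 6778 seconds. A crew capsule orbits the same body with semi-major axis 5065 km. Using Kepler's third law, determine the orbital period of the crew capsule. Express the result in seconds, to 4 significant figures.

T₂ ≈ 32340 seconds

Kepler's third law: T² ∝ a³, so T₂ = T₁ (a₂/a₁)^(3/2).
a₂/a₁ = 2.834, (a₂/a₁)^(3/2) = 4.772.
T₂ = 6778 × 4.772 = 32340 seconds.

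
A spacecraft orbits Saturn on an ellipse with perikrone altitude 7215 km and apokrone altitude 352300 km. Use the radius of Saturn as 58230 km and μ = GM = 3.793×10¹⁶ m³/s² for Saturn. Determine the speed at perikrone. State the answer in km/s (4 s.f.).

v ≈ 31.62 km/s

r_p = 58230 + 7215 = 65445 km = 6.5445×10⁷ m.
r_a = 58230 + 352300 = 410530 km = 4.1053×10⁸ m.
Semi-major axis a = (r_p + r_a)/2 = 2.3799×10⁵ km = 2.380×10⁸ m.
Vis-viva: v² = μ(2/r − 1/a) = 3.793×10¹⁶ × (3.056×10⁻⁸ − 4.202×10⁻⁹) = 9.998×10⁸ m²/s².
v = 31620 m/s = 31.62 km/s.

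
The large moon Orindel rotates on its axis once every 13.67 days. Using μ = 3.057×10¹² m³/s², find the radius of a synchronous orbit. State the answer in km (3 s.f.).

r_sync ≈ 47600 km

T = 13.67 days = 1.181×10⁶ s.
A synchronous orbit has period T, so by Kepler's third law a = (μT²/4π²)^(1/3).
μT²/4π² = 3.057×10¹² × (1.181×10⁶)² / 39.48 = 1.080×10²³ m³.
a = 4.762×10⁷ m = 47625 km.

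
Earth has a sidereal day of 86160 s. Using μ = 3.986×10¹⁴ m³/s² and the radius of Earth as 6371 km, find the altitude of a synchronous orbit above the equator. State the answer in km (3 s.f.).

A synchronous orbit has period T, so by Kepler's third law a = (μT²/4π²)^(1/3).
μT²/4π² = 3.986×10¹⁴ × (8.616×10⁴)² / 39.48 = 7.495×10²² m³.
a = 4.216×10⁷ m = 42163 km.
Altitude h = a − R = 42163 − 6371 = 35792 km.

h_sync ≈ 35800 km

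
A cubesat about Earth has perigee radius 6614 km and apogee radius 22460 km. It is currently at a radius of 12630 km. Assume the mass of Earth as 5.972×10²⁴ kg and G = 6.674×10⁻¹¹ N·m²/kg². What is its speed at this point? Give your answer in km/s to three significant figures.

v ≈ 5.97 km/s

μ = GM = 6.674×10⁻¹¹ × 5.972×10²⁴ = 3.986×10¹⁴ m³/s².
Semi-major axis a = (r_p + r_a)/2 = 14537 km = 1.454×10⁷ m.
Vis-viva: v² = μ(2/r − 1/a) = 3.986×10¹⁴ × (1.584×10⁻⁷ − 6.879×10⁻⁸) = 3.570×10⁷ m²/s².
v = 5975 m/s = 5.975 km/s.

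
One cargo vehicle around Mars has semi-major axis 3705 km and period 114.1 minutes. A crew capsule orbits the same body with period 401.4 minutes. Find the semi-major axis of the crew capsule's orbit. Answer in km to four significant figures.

a₂ ≈ 8570 km

Kepler's third law: a³ ∝ T², so a₂ = a₁ (T₂/T₁)^(2/3).
T₂/T₁ = 3.518, (T₂/T₁)^(2/3) = 2.313.
a₂ = 3705 × 2.313 = 8570 km.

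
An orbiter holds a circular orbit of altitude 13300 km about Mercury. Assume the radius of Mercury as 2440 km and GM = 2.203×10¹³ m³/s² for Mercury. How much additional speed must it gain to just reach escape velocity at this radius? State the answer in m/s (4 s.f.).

r = 2440 + 13300 = 15740 km = 1.5740×10⁷ m.
Circular speed v_c = √(μ/r) = 1183 m/s.
Escape speed v_esc = √(2μ/r) = √2 × v_c = 1673 m/s.
Δv = v_esc − v_c = 490.0 m/s.

Δv ≈ 490.0 m/s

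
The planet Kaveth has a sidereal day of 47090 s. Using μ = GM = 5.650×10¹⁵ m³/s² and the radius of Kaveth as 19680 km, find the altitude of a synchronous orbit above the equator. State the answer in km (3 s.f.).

h_sync ≈ 48500 km

A synchronous orbit has period T, so by Kepler's third law a = (μT²/4π²)^(1/3).
μT²/4π² = 5.650×10¹⁵ × (4.709×10⁴)² / 39.48 = 3.174×10²³ m³.
a = 6.821×10⁷ m = 68210 km.
Altitude h = a − R = 68210 − 19680 = 48530 km.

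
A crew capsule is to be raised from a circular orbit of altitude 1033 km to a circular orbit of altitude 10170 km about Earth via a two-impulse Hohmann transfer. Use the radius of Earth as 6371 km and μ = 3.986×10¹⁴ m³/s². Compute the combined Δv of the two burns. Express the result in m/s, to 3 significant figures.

r₁ = 6371 + 1033 = 7404.0 km = 7.4040×10⁶ m.
r₂ = 6371 + 10170 = 16541 km = 1.6541×10⁷ m.
Transfer ellipse a_t = (r₁ + r₂)/2 = 1.197×10⁷ m.
At r₁: circular v_c1 = √(μ/r₁) = 7337 m/s; transfer-perigee v_p = √[μ(2/r₁ − 1/a_t)] = 8624 m/s.
Δv₁ = v_p − v_c1 = 1287 m/s.
At r₂: circular v_c2 = √(μ/r₂) = 4909 m/s; transfer-apogee v_a = √[μ(2/r₂ − 1/a_t)] = 3860 m/s.
Δv₂ = v_c2 − v_a = 1049 m/s.
Total Δv = Δv₁ + Δv₂ = 2336 m/s.

Δv_total ≈ 2340 m/s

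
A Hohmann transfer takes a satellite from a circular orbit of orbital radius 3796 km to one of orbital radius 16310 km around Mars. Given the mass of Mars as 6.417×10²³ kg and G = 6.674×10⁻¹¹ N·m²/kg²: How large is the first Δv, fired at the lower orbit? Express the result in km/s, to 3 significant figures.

μ = GM = 6.674×10⁻¹¹ × 6.417×10²³ = 4.283×10¹³ m³/s².
r₁ = 3796 km = 3.796×10⁶ m.
r₂ = 16310 km = 1.631×10⁷ m.
Transfer ellipse a_t = (r₁ + r₂)/2 = 1.005×10⁷ m.
At r₁: circular v_c1 = √(μ/r₁) = 3359 m/s; transfer-periapsis v_p = √[μ(2/r₁ − 1/a_t)] = 4278 m/s.
Δv₁ = v_p − v_c1 = 919.4 m/s.
= 0.9194 km/s.

Δv ≈ 0.919 km/s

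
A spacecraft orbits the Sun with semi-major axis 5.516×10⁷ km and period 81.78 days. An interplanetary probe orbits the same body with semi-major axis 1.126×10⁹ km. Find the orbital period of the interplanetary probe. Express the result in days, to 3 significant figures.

Kepler's third law: T² ∝ a³, so T₂ = T₁ (a₂/a₁)^(3/2).
a₂/a₁ = 20.41, (a₂/a₁)^(3/2) = 92.23.
T₂ = 81.78 × 92.23 = 7543 days.

T₂ ≈ 7540 days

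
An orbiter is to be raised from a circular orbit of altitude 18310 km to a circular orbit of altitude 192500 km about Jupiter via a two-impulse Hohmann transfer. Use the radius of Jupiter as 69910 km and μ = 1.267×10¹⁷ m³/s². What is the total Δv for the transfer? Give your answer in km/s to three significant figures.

r₁ = 69910 + 18310 = 88220 km = 8.8220×10⁷ m.
r₂ = 69910 + 192500 = 262410 km = 2.6241×10⁸ m.
Transfer ellipse a_t = (r₁ + r₂)/2 = 1.753×10⁸ m.
At r₁: circular v_c1 = √(μ/r₁) = 37900 m/s; transfer-perijove v_p = √[μ(2/r₁ − 1/a_t)] = 46360 m/s.
Δv₁ = v_p − v_c1 = 8467 m/s.
At r₂: circular v_c2 = √(μ/r₂) = 21970 m/s; transfer-apojove v_a = √[μ(2/r₂ − 1/a_t)] = 15590 m/s.
Δv₂ = v_c2 − v_a = 6386 m/s.
Total Δv = Δv₁ + Δv₂ = 14850 m/s = 14.85 km/s.

Δv_total ≈ 14.9 km/s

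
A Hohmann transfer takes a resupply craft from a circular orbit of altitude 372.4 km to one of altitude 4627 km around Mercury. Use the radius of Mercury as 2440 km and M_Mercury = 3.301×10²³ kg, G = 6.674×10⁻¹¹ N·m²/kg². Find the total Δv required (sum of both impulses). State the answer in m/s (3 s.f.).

Δv_total ≈ 982 m/s

μ = GM = 6.674×10⁻¹¹ × 3.301×10²³ = 2.203×10¹³ m³/s².
r₁ = 2440 + 372.4 = 2812.4 km = 2.8124×10⁶ m.
r₂ = 2440 + 4627 = 7067.0 km = 7.0670×10⁶ m.
Transfer ellipse a_t = (r₁ + r₂)/2 = 4.940×10⁶ m.
At r₁: circular v_c1 = √(μ/r₁) = 2799 m/s; transfer-periherm v_p = √[μ(2/r₁ − 1/a_t)] = 3348 m/s.
Δv₁ = v_p − v_c1 = 548.8 m/s.
At r₂: circular v_c2 = √(μ/r₂) = 1766 m/s; transfer-apoherm v_a = √[μ(2/r₂ − 1/a_t)] = 1332 m/s.
Δv₂ = v_c2 − v_a = 433.4 m/s.
Total Δv = Δv₁ + Δv₂ = 982.2 m/s.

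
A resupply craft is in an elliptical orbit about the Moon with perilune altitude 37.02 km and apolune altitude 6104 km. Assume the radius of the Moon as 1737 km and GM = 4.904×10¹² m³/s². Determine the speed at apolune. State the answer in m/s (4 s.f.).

r_p = 1737 + 37.02 = 1774.0 km = 1.7740×10⁶ m.
r_a = 1737 + 6104 = 7841.0 km = 7.8410×10⁶ m.
Semi-major axis a = (r_p + r_a)/2 = 4807.5 km = 4.808×10⁶ m.
Vis-viva: v² = μ(2/r − 1/a) = 4.904×10¹² × (2.551×10⁻⁷ − 2.080×10⁻⁷) = 2.308×10⁵ m²/s².
v = 480.4 m/s.

v ≈ 480.4 m/s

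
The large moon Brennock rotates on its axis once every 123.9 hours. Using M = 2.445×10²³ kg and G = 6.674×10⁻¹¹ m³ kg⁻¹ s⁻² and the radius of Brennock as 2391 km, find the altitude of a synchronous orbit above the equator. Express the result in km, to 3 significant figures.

μ = GM = 6.674×10⁻¹¹ × 2.445×10²³ = 1.632×10¹³ m³/s².
T = 123.9 hours = 4.460×10⁵ s.
A synchronous orbit has period T, so by Kepler's third law a = (μT²/4π²)^(1/3).
μT²/4π² = 1.632×10¹³ × (4.460×10⁵)² / 39.48 = 8.223×10²² m³.
a = 4.349×10⁷ m = 43486 km.
Altitude h = a − R = 43486 − 2391 = 41095 km.

h_sync ≈ 41100 km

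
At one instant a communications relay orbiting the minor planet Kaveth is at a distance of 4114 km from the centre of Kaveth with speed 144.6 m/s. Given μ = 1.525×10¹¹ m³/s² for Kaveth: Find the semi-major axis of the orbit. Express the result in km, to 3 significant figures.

a ≈ 2870 km

r = 4.114×10⁶ m.
Specific orbital energy ε = v²/2 − μ/r = (144.6)²/2 − 1.525×10¹¹/4.114×10⁶ = -2.661×10⁴ J/kg.
Since ε = −μ/(2a), a = −μ/(2ε) = 2.865×10⁶ m = 2865.0 km.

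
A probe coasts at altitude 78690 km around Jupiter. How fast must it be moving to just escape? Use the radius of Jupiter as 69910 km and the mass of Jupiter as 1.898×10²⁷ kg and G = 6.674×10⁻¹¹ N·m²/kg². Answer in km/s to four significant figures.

μ = GM = 6.674×10⁻¹¹ × 1.898×10²⁷ = 1.267×10¹⁷ m³/s².
r = 69910 + 78690 = 148600 km = 1.4860×10⁸ m.
Escape speed v_esc = √(2μ/r) = √(2 × 1.267×10¹⁷ / 1.486×10⁸) = √(1.705×10⁹) = 41290 m/s.
= 41.29 km/s.

v_esc ≈ 41.29 km/s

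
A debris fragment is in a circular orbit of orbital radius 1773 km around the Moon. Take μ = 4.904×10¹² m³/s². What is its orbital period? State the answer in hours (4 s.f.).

r = 1773 km = 1.773×10⁶ m.
Kepler's third law: T = 2π√(r³/μ) = 2π√((1.773×10⁶)³ / 4.904×10¹²).
r³/μ = 1.137×10⁶ s², so T = 2π × 1.066×10³ = 6.698×10³ s.
Converting: 6.698×10³ s ÷ 3600 = 1.861 hours.

T ≈ 1.861 hours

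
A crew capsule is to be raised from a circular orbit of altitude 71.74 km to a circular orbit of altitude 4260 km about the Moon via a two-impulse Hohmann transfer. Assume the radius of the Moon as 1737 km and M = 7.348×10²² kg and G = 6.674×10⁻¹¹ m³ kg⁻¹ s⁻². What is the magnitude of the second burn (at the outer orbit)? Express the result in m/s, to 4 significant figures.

μ = GM = 6.674×10⁻¹¹ × 7.348×10²² = 4.904×10¹² m³/s².
r₁ = 1737 + 71.74 = 1808.7 km = 1.8087×10⁶ m.
r₂ = 1737 + 4260 = 5997.0 km = 5.9970×10⁶ m.
Transfer ellipse a_t = (r₁ + r₂)/2 = 3.903×10⁶ m.
At r₁: circular v_c1 = √(μ/r₁) = 1647 m/s; transfer-perilune v_p = √[μ(2/r₁ − 1/a_t)] = 2041 m/s.
At r₂: circular v_c2 = √(μ/r₂) = 904.3 m/s; transfer-apolune v_a = √[μ(2/r₂ − 1/a_t)] = 615.6 m/s.
Δv₂ = v_c2 − v_a = 288.7 m/s.

Δv ≈ 288.7 m/s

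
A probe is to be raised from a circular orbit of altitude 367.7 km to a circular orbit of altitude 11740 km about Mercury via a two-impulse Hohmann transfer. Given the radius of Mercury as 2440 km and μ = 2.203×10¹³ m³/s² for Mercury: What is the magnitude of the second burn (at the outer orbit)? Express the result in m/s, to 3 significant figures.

Δv ≈ 530 m/s

r₁ = 2440 + 367.7 = 2807.7 km = 2.8077×10⁶ m.
r₂ = 2440 + 11740 = 14180 km = 1.4180×10⁷ m.
Transfer ellipse a_t = (r₁ + r₂)/2 = 8.494×10⁶ m.
At r₁: circular v_c1 = √(μ/r₁) = 2801 m/s; transfer-periherm v_p = √[μ(2/r₁ − 1/a_t)] = 3619 m/s.
At r₂: circular v_c2 = √(μ/r₂) = 1246 m/s; transfer-apoherm v_a = √[μ(2/r₂ − 1/a_t)] = 716.6 m/s.
Δv₂ = v_c2 − v_a = 529.8 m/s.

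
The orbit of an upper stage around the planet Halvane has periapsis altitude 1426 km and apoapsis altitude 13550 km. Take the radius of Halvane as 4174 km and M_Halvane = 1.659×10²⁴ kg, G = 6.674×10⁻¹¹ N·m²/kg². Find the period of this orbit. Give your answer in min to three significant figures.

μ = GM = 6.674×10⁻¹¹ × 1.659×10²⁴ = 1.107×10¹⁴ m³/s².
r_p = 4174 + 1426 = 5600.0 km = 5.6000×10⁶ m.
r_a = 4174 + 13550 = 17724 km = 1.7724×10⁷ m.
Semi-major axis a = (r_p + r_a)/2 = (5600.0 + 17724)/2 = 11662 km = 1.166×10⁷ m.
By Kepler's third law T = 2π√(a³/μ) = 2π × 3.785×10³ = 2.378×10⁴ s.
= 396.3 min.

T ≈ 396 min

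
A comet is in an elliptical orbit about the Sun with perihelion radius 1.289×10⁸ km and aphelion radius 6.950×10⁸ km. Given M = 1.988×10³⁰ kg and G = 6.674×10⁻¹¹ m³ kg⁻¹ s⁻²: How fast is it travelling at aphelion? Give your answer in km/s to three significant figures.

v ≈ 7.73 km/s

μ = GM = 6.674×10⁻¹¹ × 1.988×10³⁰ = 1.327×10²⁰ m³/s².
Semi-major axis a = (r_p + r_a)/2 = 4.1195×10⁸ km = 4.120×10¹¹ m.
Vis-viva: v² = μ(2/r − 1/a) = 1.327×10²⁰ × (2.878×10⁻¹² − 2.427×10⁻¹²) = 5.973×10⁷ m²/s².
v = 7729 m/s = 7.729 km/s.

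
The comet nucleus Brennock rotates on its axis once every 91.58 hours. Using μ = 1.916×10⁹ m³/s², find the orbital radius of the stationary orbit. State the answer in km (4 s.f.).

T = 91.58 hours = 3.297×10⁵ s.
A synchronous orbit has period T, so by Kepler's third law a = (μT²/4π²)^(1/3).
μT²/4π² = 1.916×10⁹ × (3.297×10⁵)² / 39.48 = 5.275×10¹⁸ m³.
a = 1.741×10⁶ m = 1740.8 km.

r_sync ≈ 1741 km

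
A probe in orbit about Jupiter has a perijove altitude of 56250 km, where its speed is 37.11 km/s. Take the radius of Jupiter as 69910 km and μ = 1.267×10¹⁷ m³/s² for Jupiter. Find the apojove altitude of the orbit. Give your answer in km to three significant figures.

r_p = 69910 + 56250 = 1.2616×10⁵ km = 1.262×10⁸ m.
Specific energy ε = v²/2 − μ/r = -3.157×10⁸ J/kg, so a = −μ/(2ε) = 2.007×10⁸ m.
The apsides satisfy r_p + r_a = 2a, so the apojove radius is 2a − r_p = 2.752×10⁸ m = 2.7517×10⁵ km.
Apojove altitude = 2.7517×10⁵ − 69910 = 2.0526×10⁵ km.

apojove altitude ≈ 2.05×10⁵ km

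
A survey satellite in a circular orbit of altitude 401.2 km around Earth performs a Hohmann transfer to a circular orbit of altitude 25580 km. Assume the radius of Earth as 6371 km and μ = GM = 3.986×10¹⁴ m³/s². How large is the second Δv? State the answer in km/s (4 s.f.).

r₁ = 6371 + 401.2 = 6772.2 km = 6.7722×10⁶ m.
r₂ = 6371 + 25580 = 31951 km = 3.1951×10⁷ m.
Transfer ellipse a_t = (r₁ + r₂)/2 = 1.936×10⁷ m.
At r₁: circular v_c1 = √(μ/r₁) = 7672 m/s; transfer-perigee v_p = √[μ(2/r₁ − 1/a_t)] = 9855 m/s.
At r₂: circular v_c2 = √(μ/r₂) = 3532 m/s; transfer-apogee v_a = √[μ(2/r₂ − 1/a_t)] = 2089 m/s.
Δv₂ = v_c2 − v_a = 1443 m/s.
= 1.443 km/s.

Δv ≈ 1.443 km/s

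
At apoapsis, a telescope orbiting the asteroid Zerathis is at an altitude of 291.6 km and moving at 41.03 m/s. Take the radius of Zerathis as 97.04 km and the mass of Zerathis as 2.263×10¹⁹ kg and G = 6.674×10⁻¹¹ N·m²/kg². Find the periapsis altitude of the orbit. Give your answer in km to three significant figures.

periapsis altitude ≈ 10.4 km

μ = GM = 6.674×10⁻¹¹ × 2.263×10¹⁹ = 1.510×10⁹ m³/s².
r_a = 97.04 + 291.6 = 388.64 km = 3.886×10⁵ m.
Specific energy ε = v²/2 − μ/r = -3.044×10³ J/kg, so a = −μ/(2ε) = 2.480×10⁵ m.
The apsides satisfy r_p + r_a = 2a, so the periapsis radius is 2a − r_a = 1.075×10⁵ m = 107.45 km.
Periapsis altitude = 107.45 − 97.04 = 10.411 km.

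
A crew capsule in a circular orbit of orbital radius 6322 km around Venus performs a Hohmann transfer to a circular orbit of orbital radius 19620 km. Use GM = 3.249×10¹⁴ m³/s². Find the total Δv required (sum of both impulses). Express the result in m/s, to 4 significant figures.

r₁ = 6322 km = 6.322×10⁶ m.
r₂ = 19620 km = 1.962×10⁷ m.
Transfer ellipse a_t = (r₁ + r₂)/2 = 1.297×10⁷ m.
At r₁: circular v_c1 = √(μ/r₁) = 7169 m/s; transfer-periapsis v_p = √[μ(2/r₁ − 1/a_t)] = 8817 m/s.
Δv₁ = v_p − v_c1 = 1648 m/s.
At r₂: circular v_c2 = √(μ/r₂) = 4069 m/s; transfer-apoapsis v_a = √[μ(2/r₂ − 1/a_t)] = 2841 m/s.
Δv₂ = v_c2 − v_a = 1228 m/s.
Total Δv = Δv₁ + Δv₂ = 2876 m/s.

Δv_total ≈ 2876 m/s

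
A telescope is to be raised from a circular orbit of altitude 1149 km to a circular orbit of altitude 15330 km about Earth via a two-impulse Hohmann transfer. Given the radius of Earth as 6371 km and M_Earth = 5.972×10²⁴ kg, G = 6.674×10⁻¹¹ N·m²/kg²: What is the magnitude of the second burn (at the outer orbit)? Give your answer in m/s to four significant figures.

μ = GM = 6.674×10⁻¹¹ × 5.972×10²⁴ = 3.986×10¹⁴ m³/s².
r₁ = 6371 + 1149 = 7520.0 km = 7.5200×10⁶ m.
r₂ = 6371 + 15330 = 21701 km = 2.1701×10⁷ m.
Transfer ellipse a_t = (r₁ + r₂)/2 = 1.461×10⁷ m.
At r₁: circular v_c1 = √(μ/r₁) = 7280 m/s; transfer-perigee v_p = √[μ(2/r₁ − 1/a_t)] = 8873 m/s.
At r₂: circular v_c2 = √(μ/r₂) = 4286 m/s; transfer-apogee v_a = √[μ(2/r₂ − 1/a_t)] = 3075 m/s.
Δv₂ = v_c2 − v_a = 1211 m/s.

Δv ≈ 1211 m/s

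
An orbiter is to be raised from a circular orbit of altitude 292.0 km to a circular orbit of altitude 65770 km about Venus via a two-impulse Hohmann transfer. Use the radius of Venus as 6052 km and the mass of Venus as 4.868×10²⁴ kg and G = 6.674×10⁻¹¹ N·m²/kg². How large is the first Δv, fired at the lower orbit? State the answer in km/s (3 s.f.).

μ = GM = 6.674×10⁻¹¹ × 4.868×10²⁴ = 3.249×10¹⁴ m³/s².
r₁ = 6052 + 292.0 = 6344.0 km = 6.3440×10⁶ m.
r₂ = 6052 + 65770 = 71822 km = 7.1822×10⁷ m.
Transfer ellipse a_t = (r₁ + r₂)/2 = 3.908×10⁷ m.
At r₁: circular v_c1 = √(μ/r₁) = 7156 m/s; transfer-periapsis v_p = √[μ(2/r₁ − 1/a_t)] = 9701 m/s.
Δv₁ = v_p − v_c1 = 2545 m/s.
= 2.545 km/s.

Δv ≈ 2.54 km/s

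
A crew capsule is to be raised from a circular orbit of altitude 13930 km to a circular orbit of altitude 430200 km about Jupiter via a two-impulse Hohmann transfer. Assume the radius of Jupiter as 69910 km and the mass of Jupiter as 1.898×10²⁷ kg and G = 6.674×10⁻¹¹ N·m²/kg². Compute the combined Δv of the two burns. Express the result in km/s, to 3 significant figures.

Δv_total ≈ 19.4 km/s

μ = GM = 6.674×10⁻¹¹ × 1.898×10²⁷ = 1.267×10¹⁷ m³/s².
r₁ = 69910 + 13930 = 83840 km = 8.3840×10⁷ m.
r₂ = 69910 + 430200 = 500110 km = 5.0011×10⁸ m.
Transfer ellipse a_t = (r₁ + r₂)/2 = 2.920×10⁸ m.
At r₁: circular v_c1 = √(μ/r₁) = 38870 m/s; transfer-perijove v_p = √[μ(2/r₁ − 1/a_t)] = 50870 m/s.
Δv₁ = v_p − v_c1 = 12000 m/s.
At r₂: circular v_c2 = √(μ/r₂) = 15920 m/s; transfer-apojove v_a = √[μ(2/r₂ − 1/a_t)] = 8528 m/s.
Δv₂ = v_c2 − v_a = 7387 m/s.
Total Δv = Δv₁ + Δv₂ = 19390 m/s = 19.39 km/s.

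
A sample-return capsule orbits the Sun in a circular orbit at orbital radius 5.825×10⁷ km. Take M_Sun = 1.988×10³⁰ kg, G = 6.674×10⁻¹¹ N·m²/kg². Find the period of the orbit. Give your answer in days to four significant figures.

μ = GM = 6.674×10⁻¹¹ × 1.988×10³⁰ = 1.327×10²⁰ m³/s².
r = 5.825×10⁷ km = 5.825×10¹⁰ m.
Kepler's third law: T = 2π√(r³/μ) = 2π√((5.825×10¹⁰)³ / 1.327×10²⁰).
r³/μ = 1.490×10¹² s², so T = 2π × 1.221×10⁶ = 7.669×10⁶ s.
Converting: 7.669×10⁶ s ÷ 86400 = 88.76 days.

T ≈ 88.76 days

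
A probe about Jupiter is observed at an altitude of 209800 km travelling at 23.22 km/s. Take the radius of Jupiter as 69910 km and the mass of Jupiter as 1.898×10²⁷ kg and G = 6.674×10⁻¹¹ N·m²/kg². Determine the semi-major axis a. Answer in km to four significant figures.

a ≈ 3.456×10⁵ km

μ = GM = 6.674×10⁻¹¹ × 1.898×10²⁷ = 1.267×10¹⁷ m³/s².
r = 69910 + 209800 = 2.7971×10⁵ km = 2.797×10⁸ m.
Specific orbital energy ε = v²/2 − μ/r = (23220)²/2 − 1.267×10¹⁷/2.797×10⁸ = -1.833×10⁸ J/kg.
Since ε = −μ/(2a), a = −μ/(2ε) = 3.456×10⁸ m = 3.4556×10⁵ km.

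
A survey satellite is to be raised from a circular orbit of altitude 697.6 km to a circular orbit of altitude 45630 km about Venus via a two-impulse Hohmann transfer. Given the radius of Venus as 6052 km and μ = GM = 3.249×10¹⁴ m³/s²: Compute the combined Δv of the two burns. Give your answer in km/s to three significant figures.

r₁ = 6052 + 697.6 = 6749.6 km = 6.7496×10⁶ m.
r₂ = 6052 + 45630 = 51682 km = 5.1682×10⁷ m.
Transfer ellipse a_t = (r₁ + r₂)/2 = 2.922×10⁷ m.
At r₁: circular v_c1 = √(μ/r₁) = 6938 m/s; transfer-periapsis v_p = √[μ(2/r₁ − 1/a_t)] = 9228 m/s.
Δv₁ = v_p − v_c1 = 2290 m/s.
At r₂: circular v_c2 = √(μ/r₂) = 2507 m/s; transfer-apoapsis v_a = √[μ(2/r₂ − 1/a_t)] = 1205 m/s.
Δv₂ = v_c2 − v_a = 1302 m/s.
Total Δv = Δv₁ + Δv₂ = 3592 m/s = 3.592 km/s.

Δv_total ≈ 3.59 km/s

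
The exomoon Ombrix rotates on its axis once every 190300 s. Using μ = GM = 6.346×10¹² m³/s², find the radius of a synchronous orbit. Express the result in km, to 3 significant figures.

A synchronous orbit has period T, so by Kepler's third law a = (μT²/4π²)^(1/3).
μT²/4π² = 6.346×10¹² × (1.903×10⁵)² / 39.48 = 5.821×10²¹ m³.
a = 1.799×10⁷ m = 17989 km.

r_sync ≈ 18000 km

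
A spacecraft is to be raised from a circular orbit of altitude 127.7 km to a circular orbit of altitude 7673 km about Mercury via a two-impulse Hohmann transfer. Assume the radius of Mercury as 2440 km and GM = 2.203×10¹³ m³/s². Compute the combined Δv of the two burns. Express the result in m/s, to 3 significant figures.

Δv_total ≈ 1310 m/s

r₁ = 2440 + 127.7 = 2567.7 km = 2.5677×10⁶ m.
r₂ = 2440 + 7673 = 10113 km = 1.0113×10⁷ m.
Transfer ellipse a_t = (r₁ + r₂)/2 = 6.340×10⁶ m.
At r₁: circular v_c1 = √(μ/r₁) = 2929 m/s; transfer-periherm v_p = √[μ(2/r₁ − 1/a_t)] = 3699 m/s.
Δv₁ = v_p − v_c1 = 770.2 m/s.
At r₂: circular v_c2 = √(μ/r₂) = 1476 m/s; transfer-apoherm v_a = √[μ(2/r₂ − 1/a_t)] = 939.3 m/s.
Δv₂ = v_c2 − v_a = 536.7 m/s.
Total Δv = Δv₁ + Δv₂ = 1307 m/s.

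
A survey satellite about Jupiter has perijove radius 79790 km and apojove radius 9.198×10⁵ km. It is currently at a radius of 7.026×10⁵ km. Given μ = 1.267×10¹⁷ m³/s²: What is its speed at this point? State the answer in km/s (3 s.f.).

v ≈ 10.4 km/s

Semi-major axis a = (r_p + r_a)/2 = 4.9980×10⁵ km = 4.998×10⁸ m.
Vis-viva: v² = μ(2/r − 1/a) = 1.267×10¹⁷ × (2.847×10⁻⁹ − 2.001×10⁻⁹) = 1.072×10⁸ m²/s².
v = 10350 m/s = 10.35 km/s.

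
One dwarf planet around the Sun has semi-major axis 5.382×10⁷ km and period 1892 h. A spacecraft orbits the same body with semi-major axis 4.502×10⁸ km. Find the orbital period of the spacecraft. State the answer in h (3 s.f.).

Kepler's third law: T² ∝ a³, so T₂ = T₁ (a₂/a₁)^(3/2).
a₂/a₁ = 8.365, (a₂/a₁)^(3/2) = 24.19.
T₂ = 1892 × 24.19 = 45770 h.

T₂ ≈ 45800 h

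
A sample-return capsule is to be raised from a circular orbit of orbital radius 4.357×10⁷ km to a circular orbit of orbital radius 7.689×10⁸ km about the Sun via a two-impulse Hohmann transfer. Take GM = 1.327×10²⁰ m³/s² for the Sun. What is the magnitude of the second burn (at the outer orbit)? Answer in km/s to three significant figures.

Δv ≈ 8.83 km/s

r₁ = 4.357×10⁷ km = 4.357×10¹⁰ m.
r₂ = 7.689×10⁸ km = 7.689×10¹¹ m.
Transfer ellipse a_t = (r₁ + r₂)/2 = 4.062×10¹¹ m.
At r₁: circular v_c1 = √(μ/r₁) = 55190 m/s; transfer-perihelion v_p = √[μ(2/r₁ − 1/a_t)] = 75930 m/s.
At r₂: circular v_c2 = √(μ/r₂) = 13140 m/s; transfer-aphelion v_a = √[μ(2/r₂ − 1/a_t)] = 4302 m/s.
Δv₂ = v_c2 − v_a = 8835 m/s.
= 8.835 km/s.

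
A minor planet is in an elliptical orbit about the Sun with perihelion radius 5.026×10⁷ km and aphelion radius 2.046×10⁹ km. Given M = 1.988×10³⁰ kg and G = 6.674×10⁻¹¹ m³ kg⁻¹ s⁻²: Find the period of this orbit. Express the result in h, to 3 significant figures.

T ≈ 163000 h

μ = GM = 6.674×10⁻¹¹ × 1.988×10³⁰ = 1.327×10²⁰ m³/s².
Semi-major axis a = (r_p + r_a)/2 = (5.0260×10⁷ + 2.0460×10⁹)/2 = 1.0481×10⁹ km = 1.048×10¹² m.
By Kepler's third law T = 2π√(a³/μ) = 2π × 9.316×10⁷ = 5.853×10⁸ s.
= 1.626×10⁵ h.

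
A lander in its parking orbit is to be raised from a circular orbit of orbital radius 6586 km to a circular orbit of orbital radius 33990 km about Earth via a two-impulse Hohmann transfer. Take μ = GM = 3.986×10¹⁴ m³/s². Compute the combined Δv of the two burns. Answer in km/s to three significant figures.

r₁ = 6586 km = 6.586×10⁶ m.
r₂ = 33990 km = 3.399×10⁷ m.
Transfer ellipse a_t = (r₁ + r₂)/2 = 2.029×10⁷ m.
At r₁: circular v_c1 = √(μ/r₁) = 7780 m/s; transfer-perigee v_p = √[μ(2/r₁ − 1/a_t)] = 10070 m/s.
Δv₁ = v_p − v_c1 = 2290 m/s.
At r₂: circular v_c2 = √(μ/r₂) = 3424 m/s; transfer-apogee v_a = √[μ(2/r₂ − 1/a_t)] = 1951 m/s.
Δv₂ = v_c2 − v_a = 1473 m/s.
Total Δv = Δv₁ + Δv₂ = 3763 m/s = 3.763 km/s.

Δv_total ≈ 3.76 km/s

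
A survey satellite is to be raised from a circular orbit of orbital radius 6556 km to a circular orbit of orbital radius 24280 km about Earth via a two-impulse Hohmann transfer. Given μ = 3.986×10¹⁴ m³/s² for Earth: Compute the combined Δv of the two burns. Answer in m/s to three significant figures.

r₁ = 6556 km = 6.556×10⁶ m.
r₂ = 24280 km = 2.428×10⁷ m.
Transfer ellipse a_t = (r₁ + r₂)/2 = 1.542×10⁷ m.
At r₁: circular v_c1 = √(μ/r₁) = 7797 m/s; transfer-perigee v_p = √[μ(2/r₁ − 1/a_t)] = 9785 m/s.
Δv₁ = v_p − v_c1 = 1988 m/s.
At r₂: circular v_c2 = √(μ/r₂) = 4052 m/s; transfer-apogee v_a = √[μ(2/r₂ − 1/a_t)] = 2642 m/s.
Δv₂ = v_c2 − v_a = 1410 m/s.
Total Δv = Δv₁ + Δv₂ = 3397 m/s.

Δv_total ≈ 3400 m/s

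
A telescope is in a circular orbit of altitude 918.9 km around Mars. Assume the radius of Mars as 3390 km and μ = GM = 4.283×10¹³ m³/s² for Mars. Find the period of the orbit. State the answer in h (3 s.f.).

T ≈ 2.39 h

r = 3390 + 918.9 = 4308.9 km = 4.3089×10⁶ m.
Kepler's third law: T = 2π√(r³/μ) = 2π√((4.309×10⁶)³ / 4.283×10¹³).
r³/μ = 1.868×10⁶ s², so T = 2π × 1.367×10³ = 8.587×10³ s.
Converting: 8.587×10³ s ÷ 3600 = 2.385 h.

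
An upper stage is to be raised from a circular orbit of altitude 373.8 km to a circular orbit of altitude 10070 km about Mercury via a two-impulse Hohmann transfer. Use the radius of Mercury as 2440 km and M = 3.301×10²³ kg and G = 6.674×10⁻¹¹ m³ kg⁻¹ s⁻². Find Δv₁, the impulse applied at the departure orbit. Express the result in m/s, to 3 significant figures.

μ = GM = 6.674×10⁻¹¹ × 3.301×10²³ = 2.203×10¹³ m³/s².
r₁ = 2440 + 373.8 = 2813.8 km = 2.8138×10⁶ m.
r₂ = 2440 + 10070 = 12510 km = 1.2510×10⁷ m.
Transfer ellipse a_t = (r₁ + r₂)/2 = 7.662×10⁶ m.
At r₁: circular v_c1 = √(μ/r₁) = 2798 m/s; transfer-periherm v_p = √[μ(2/r₁ − 1/a_t)] = 3575 m/s.
Δv₁ = v_p − v_c1 = 777.3 m/s.

Δv ≈ 777 m/s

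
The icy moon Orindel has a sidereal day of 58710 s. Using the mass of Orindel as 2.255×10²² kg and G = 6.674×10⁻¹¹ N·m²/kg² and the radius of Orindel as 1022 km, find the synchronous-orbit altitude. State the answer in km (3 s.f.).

μ = GM = 6.674×10⁻¹¹ × 2.255×10²² = 1.505×10¹² m³/s².
A synchronous orbit has period T, so by Kepler's third law a = (μT²/4π²)^(1/3).
μT²/4π² = 1.505×10¹² × (5.871×10⁴)² / 39.48 = 1.314×10²⁰ m³.
a = 5.084×10⁶ m = 5083.9 km.
Altitude h = a − R = 5083.9 − 1022 = 4061.9 km.

h_sync ≈ 4060 km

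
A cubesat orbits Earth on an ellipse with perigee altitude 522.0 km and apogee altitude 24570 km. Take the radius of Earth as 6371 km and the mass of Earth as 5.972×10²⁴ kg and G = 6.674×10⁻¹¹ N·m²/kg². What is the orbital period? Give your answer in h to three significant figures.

μ = GM = 6.674×10⁻¹¹ × 5.972×10²⁴ = 3.986×10¹⁴ m³/s².
r_p = 6371 + 522.0 = 6893.0 km = 6.8930×10⁶ m.
r_a = 6371 + 24570 = 30941 km = 3.0941×10⁷ m.
Semi-major axis a = (r_p + r_a)/2 = (6893.0 + 30941)/2 = 18917 km = 1.892×10⁷ m.
By Kepler's third law T = 2π√(a³/μ) = 2π × 4.121×10³ = 2.589×10⁴ s.
= 7.193 h.

T ≈ 7.19 h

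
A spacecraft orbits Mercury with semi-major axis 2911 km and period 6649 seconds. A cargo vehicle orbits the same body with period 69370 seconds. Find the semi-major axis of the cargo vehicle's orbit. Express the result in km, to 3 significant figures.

a₂ ≈ 13900 km

Kepler's third law: a³ ∝ T², so a₂ = a₁ (T₂/T₁)^(2/3).
T₂/T₁ = 10.43, (T₂/T₁)^(2/3) = 4.775.
a₂ = 2911 × 4.775 = 13900 km.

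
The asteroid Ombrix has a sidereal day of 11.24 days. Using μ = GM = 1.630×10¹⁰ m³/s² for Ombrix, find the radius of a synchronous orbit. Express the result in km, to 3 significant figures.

r_sync ≈ 7300 km

T = 11.24 days = 9.711×10⁵ s.
A synchronous orbit has period T, so by Kepler's third law a = (μT²/4π²)^(1/3).
μT²/4π² = 1.630×10¹⁰ × (9.711×10⁵)² / 39.48 = 3.894×10²⁰ m³.
a = 7.302×10⁶ m = 7302.4 km.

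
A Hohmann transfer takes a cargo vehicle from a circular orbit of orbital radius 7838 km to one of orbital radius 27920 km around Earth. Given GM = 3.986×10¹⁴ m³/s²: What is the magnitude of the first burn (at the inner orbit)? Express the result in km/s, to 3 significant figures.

Δv ≈ 1.78 km/s

r₁ = 7838 km = 7.838×10⁶ m.
r₂ = 27920 km = 2.792×10⁷ m.
Transfer ellipse a_t = (r₁ + r₂)/2 = 1.788×10⁷ m.
At r₁: circular v_c1 = √(μ/r₁) = 7131 m/s; transfer-perigee v_p = √[μ(2/r₁ − 1/a_t)] = 8912 m/s.
Δv₁ = v_p − v_c1 = 1780 m/s.
= 1.780 km/s.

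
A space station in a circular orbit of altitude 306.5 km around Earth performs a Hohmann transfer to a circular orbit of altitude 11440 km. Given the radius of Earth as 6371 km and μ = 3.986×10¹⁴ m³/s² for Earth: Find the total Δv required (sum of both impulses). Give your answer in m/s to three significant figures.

Δv_total ≈ 2830 m/s

r₁ = 6371 + 306.5 = 6677.5 km = 6.6775×10⁶ m.
r₂ = 6371 + 11440 = 17811 km = 1.7811×10⁷ m.
Transfer ellipse a_t = (r₁ + r₂)/2 = 1.224×10⁷ m.
At r₁: circular v_c1 = √(μ/r₁) = 7726 m/s; transfer-perigee v_p = √[μ(2/r₁ − 1/a_t)] = 9318 m/s.
Δv₁ = v_p − v_c1 = 1592 m/s.
At r₂: circular v_c2 = √(μ/r₂) = 4731 m/s; transfer-apogee v_a = √[μ(2/r₂ − 1/a_t)] = 3494 m/s.
Δv₂ = v_c2 − v_a = 1237 m/s.
Total Δv = Δv₁ + Δv₂ = 2829 m/s.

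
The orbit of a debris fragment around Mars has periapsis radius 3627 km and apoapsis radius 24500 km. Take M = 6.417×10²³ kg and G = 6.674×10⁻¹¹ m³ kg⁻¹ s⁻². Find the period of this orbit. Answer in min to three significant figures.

μ = GM = 6.674×10⁻¹¹ × 6.417×10²³ = 4.283×10¹³ m³/s².
Semi-major axis a = (r_p + r_a)/2 = (3627.0 + 24500)/2 = 14064 km = 1.406×10⁷ m.
By Kepler's third law T = 2π√(a³/μ) = 2π × 8.059×10³ = 5.064×10⁴ s.
= 843.9 min.

T ≈ 844 min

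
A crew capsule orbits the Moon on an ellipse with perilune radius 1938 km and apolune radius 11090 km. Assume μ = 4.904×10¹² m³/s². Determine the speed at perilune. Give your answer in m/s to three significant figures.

v ≈ 2080 m/s

Semi-major axis a = (r_p + r_a)/2 = 6514.0 km = 6.514×10⁶ m.
Vis-viva: v² = μ(2/r − 1/a) = 4.904×10¹² × (1.032×10⁻⁶ − 1.535×10⁻⁷) = 4.308×10⁶ m²/s².
v = 2076 m/s.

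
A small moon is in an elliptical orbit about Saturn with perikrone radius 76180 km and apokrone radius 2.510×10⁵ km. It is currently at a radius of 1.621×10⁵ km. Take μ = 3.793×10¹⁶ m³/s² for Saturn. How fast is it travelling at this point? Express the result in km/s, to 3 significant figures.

v ≈ 15.4 km/s

Semi-major axis a = (r_p + r_a)/2 = 1.6359×10⁵ km = 1.636×10⁸ m.
Vis-viva: v² = μ(2/r − 1/a) = 3.793×10¹⁶ × (1.234×10⁻⁸ − 6.113×10⁻⁹) = 2.361×10⁸ m²/s².
v = 15370 m/s = 15.37 km/s.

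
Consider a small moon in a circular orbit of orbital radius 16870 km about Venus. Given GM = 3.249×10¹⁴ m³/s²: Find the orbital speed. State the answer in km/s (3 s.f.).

r = 16870 km = 1.687×10⁷ m.
For a circular orbit v = √(μ/r) = √(3.249×10¹⁴ / 1.687×10⁷) = √(1.926×10⁷) = 4389 m/s.
That is 4.389 km/s.

v ≈ 4.39 km/s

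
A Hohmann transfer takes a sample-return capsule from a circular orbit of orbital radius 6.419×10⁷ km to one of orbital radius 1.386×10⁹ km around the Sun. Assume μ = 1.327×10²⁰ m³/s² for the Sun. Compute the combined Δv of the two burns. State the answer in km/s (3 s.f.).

Δv_total ≈ 24.3 km/s

r₁ = 6.419×10⁷ km = 6.419×10¹⁰ m.
r₂ = 1.386×10⁹ km = 1.386×10¹² m.
Transfer ellipse a_t = (r₁ + r₂)/2 = 7.251×10¹¹ m.
At r₁: circular v_c1 = √(μ/r₁) = 45470 m/s; transfer-perihelion v_p = √[μ(2/r₁ − 1/a_t)] = 62860 m/s.
Δv₁ = v_p − v_c1 = 17390 m/s.
At r₂: circular v_c2 = √(μ/r₂) = 9785 m/s; transfer-aphelion v_a = √[μ(2/r₂ − 1/a_t)] = 2911 m/s.
Δv₂ = v_c2 − v_a = 6874 m/s.
Total Δv = Δv₁ + Δv₂ = 24270 m/s = 24.27 km/s.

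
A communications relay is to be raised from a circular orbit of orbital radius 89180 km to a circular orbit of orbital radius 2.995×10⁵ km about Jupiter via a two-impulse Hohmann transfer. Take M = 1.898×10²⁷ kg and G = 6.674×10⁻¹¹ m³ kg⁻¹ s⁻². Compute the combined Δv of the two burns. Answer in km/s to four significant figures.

μ = GM = 6.674×10⁻¹¹ × 1.898×10²⁷ = 1.267×10¹⁷ m³/s².
r₁ = 89180 km = 8.918×10⁷ m.
r₂ = 2.995×10⁵ km = 2.995×10⁸ m.
Transfer ellipse a_t = (r₁ + r₂)/2 = 1.943×10⁸ m.
At r₁: circular v_c1 = √(μ/r₁) = 37690 m/s; transfer-perijove v_p = √[μ(2/r₁ − 1/a_t)] = 46790 m/s.
Δv₁ = v_p − v_c1 = 9099 m/s.
At r₂: circular v_c2 = √(μ/r₂) = 20570 m/s; transfer-apojove v_a = √[μ(2/r₂ − 1/a_t)] = 13930 m/s.
Δv₂ = v_c2 − v_a = 6634 m/s.
Total Δv = Δv₁ + Δv₂ = 15730 m/s = 15.73 km/s.

Δv_total ≈ 15.73 km/s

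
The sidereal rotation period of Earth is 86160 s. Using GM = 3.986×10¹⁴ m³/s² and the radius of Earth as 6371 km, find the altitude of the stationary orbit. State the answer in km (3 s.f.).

h_sync ≈ 35800 km

A synchronous orbit has period T, so by Kepler's third law a = (μT²/4π²)^(1/3).
μT²/4π² = 3.986×10¹⁴ × (8.616×10⁴)² / 39.48 = 7.495×10²² m³.
a = 4.216×10⁷ m = 42163 km.
Altitude h = a − R = 42163 − 6371 = 35792 km.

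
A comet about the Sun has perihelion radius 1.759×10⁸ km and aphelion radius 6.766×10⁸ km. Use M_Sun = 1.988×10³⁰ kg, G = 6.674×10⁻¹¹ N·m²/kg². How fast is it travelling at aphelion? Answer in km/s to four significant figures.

μ = GM = 6.674×10⁻¹¹ × 1.988×10³⁰ = 1.327×10²⁰ m³/s².
Semi-major axis a = (r_p + r_a)/2 = 4.2625×10⁸ km = 4.262×10¹¹ m.
Vis-viva: v² = μ(2/r − 1/a) = 1.327×10²⁰ × (2.956×10⁻¹² − 2.346×10⁻¹²) = 8.092×10⁷ m²/s².
v = 8996 m/s = 8.996 km/s.

v ≈ 8.996 km/s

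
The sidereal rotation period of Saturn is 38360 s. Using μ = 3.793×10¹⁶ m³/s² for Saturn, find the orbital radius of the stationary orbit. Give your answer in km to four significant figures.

r_sync ≈ 1.122×10⁵ km

A synchronous orbit has period T, so by Kepler's third law a = (μT²/4π²)^(1/3).
μT²/4π² = 3.793×10¹⁶ × (3.836×10⁴)² / 39.48 = 1.414×10²⁴ m³.
a = 1.122×10⁸ m = 1.1223×10⁵ km.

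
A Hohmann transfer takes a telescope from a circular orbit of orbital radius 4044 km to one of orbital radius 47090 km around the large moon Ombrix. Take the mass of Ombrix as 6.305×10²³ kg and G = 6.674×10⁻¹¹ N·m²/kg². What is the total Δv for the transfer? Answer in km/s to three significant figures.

μ = GM = 6.674×10⁻¹¹ × 6.305×10²³ = 4.208×10¹³ m³/s².
r₁ = 4044 km = 4.044×10⁶ m.
r₂ = 47090 km = 4.709×10⁷ m.
Transfer ellipse a_t = (r₁ + r₂)/2 = 2.557×10⁷ m.
At r₁: circular v_c1 = √(μ/r₁) = 3226 m/s; transfer-periapsis v_p = √[μ(2/r₁ − 1/a_t)] = 4378 m/s.
Δv₁ = v_p − v_c1 = 1152 m/s.
At r₂: circular v_c2 = √(μ/r₂) = 945.3 m/s; transfer-apoapsis v_a = √[μ(2/r₂ − 1/a_t)] = 376.0 m/s.
Δv₂ = v_c2 − v_a = 569.3 m/s.
Total Δv = Δv₁ + Δv₂ = 1721 m/s = 1.721 km/s.

Δv_total ≈ 1.72 km/s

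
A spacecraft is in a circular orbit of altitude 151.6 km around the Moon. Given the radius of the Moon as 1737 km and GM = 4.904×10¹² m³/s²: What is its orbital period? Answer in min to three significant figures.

T ≈ 123 min

r = 1737 + 151.6 = 1888.6 km = 1.8886×10⁶ m.
Kepler's third law: T = 2π√(r³/μ) = 2π√((1.889×10⁶)³ / 4.904×10¹²).
r³/μ = 1.374×10⁶ s², so T = 2π × 1.172×10³ = 7.364×10³ s.
Converting: 7.364×10³ s ÷ 60.00 = 122.7 min.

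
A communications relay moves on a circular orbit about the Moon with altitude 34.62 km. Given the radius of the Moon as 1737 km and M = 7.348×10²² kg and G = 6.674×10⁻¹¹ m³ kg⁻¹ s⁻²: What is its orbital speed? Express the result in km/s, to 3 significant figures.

v ≈ 1.66 km/s

μ = GM = 6.674×10⁻¹¹ × 7.348×10²² = 4.904×10¹² m³/s².
r = 1737 + 34.62 = 1771.6 km = 1.7716×10⁶ m.
For a circular orbit v = √(μ/r) = √(4.904×10¹² / 1.772×10⁶) = √(2.768×10⁶) = 1664 m/s.
That is 1.664 km/s.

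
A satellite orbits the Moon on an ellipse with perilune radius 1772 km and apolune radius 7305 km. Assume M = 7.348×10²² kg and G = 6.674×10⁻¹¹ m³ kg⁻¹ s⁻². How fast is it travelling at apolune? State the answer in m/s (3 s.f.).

v ≈ 512 m/s

μ = GM = 6.674×10⁻¹¹ × 7.348×10²² = 4.904×10¹² m³/s².
Semi-major axis a = (r_p + r_a)/2 = 4538.5 km = 4.538×10⁶ m.
Vis-viva: v² = μ(2/r − 1/a) = 4.904×10¹² × (2.738×10⁻⁷ − 2.203×10⁻⁷) = 2.621×10⁵ m²/s².
v = 512.0 m/s.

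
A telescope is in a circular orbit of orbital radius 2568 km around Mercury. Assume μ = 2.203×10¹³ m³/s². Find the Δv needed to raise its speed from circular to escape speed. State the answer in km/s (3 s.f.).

r = 2568 km = 2.568×10⁶ m.
Circular speed v_c = √(μ/r) = 2929 m/s.
Escape speed v_esc = √(2μ/r) = √2 × v_c = 4142 m/s.
Δv = v_esc − v_c = 1213 m/s = 1.213 km/s.

Δv ≈ 1.21 km/s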